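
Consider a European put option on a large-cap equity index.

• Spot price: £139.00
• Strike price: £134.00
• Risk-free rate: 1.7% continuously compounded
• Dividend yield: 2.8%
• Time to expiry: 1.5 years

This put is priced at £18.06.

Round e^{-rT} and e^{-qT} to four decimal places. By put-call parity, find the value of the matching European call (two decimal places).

exp(−qT) = exp(−0.028·1.5) = 0.9589;  exp(−rT) = exp(−0.017·1.5) = 0.9748
Put-call parity: C − P = S·e^(−qT) − K·e^(−rT) = 139·0.9589 − 134·0.9748 = 133.2871 − 130.6232 = 2.6639
C = P + (C − P) = 18.06 + (2.6639) = 20.7239

£20.72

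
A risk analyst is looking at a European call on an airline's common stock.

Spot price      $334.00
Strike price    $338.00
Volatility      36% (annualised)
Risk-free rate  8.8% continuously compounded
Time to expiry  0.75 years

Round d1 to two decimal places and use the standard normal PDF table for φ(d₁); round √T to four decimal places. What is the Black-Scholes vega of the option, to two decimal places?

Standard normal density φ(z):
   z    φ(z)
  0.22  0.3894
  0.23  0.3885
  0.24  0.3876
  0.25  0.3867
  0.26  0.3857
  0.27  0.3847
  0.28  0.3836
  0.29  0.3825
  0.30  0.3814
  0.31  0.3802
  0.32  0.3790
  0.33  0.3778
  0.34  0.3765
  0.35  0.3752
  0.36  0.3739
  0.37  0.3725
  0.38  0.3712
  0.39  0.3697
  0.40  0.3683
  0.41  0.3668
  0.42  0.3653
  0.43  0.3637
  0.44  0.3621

σ√T = 0.36·√0.75 = 0.3118
ln(S/K) + (r + σ²/2)T = ln(334/338) + (0.088 + 0.36²/2)·0.75 = -0.0119 + 0.1146 = 0.1027
d₁ = 0.1027 / 0.3118 = 0.3294 ⇒ 0.33
√T = √0.75 = 0.8660
φ(d₁) = φ(0.33) = 0.3778
vega = S·φ(d₁)·√T = 334·0.3778·0.8660 = 109.2764

109.28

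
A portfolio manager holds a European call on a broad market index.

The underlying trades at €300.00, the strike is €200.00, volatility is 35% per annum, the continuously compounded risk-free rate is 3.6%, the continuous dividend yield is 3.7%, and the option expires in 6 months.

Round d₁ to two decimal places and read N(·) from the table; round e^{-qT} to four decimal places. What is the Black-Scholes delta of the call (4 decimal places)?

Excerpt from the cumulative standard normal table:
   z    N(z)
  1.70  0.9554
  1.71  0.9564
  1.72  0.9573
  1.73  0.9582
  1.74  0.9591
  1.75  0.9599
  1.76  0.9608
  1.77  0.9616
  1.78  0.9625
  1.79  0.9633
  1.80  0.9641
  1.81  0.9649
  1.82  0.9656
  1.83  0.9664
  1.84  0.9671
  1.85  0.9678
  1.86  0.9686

0.9432

T = 0.5;  σ√T = 0.2475
ln(S/K) + (r − q + σ²/2)T = ln(300/200) + (0.036 − 0.037 + 0.35²/2)·0.5 = 0.4055 + 0.0301 = 0.4356
d₁ = 0.4356 / 0.2475 = 1.7600 ⇒ 1.76
N(d₁) = N(1.76) = 0.9608
Δ_call = e^(−qT)·N(d₁) = 0.9817·0.9608 = 0.9432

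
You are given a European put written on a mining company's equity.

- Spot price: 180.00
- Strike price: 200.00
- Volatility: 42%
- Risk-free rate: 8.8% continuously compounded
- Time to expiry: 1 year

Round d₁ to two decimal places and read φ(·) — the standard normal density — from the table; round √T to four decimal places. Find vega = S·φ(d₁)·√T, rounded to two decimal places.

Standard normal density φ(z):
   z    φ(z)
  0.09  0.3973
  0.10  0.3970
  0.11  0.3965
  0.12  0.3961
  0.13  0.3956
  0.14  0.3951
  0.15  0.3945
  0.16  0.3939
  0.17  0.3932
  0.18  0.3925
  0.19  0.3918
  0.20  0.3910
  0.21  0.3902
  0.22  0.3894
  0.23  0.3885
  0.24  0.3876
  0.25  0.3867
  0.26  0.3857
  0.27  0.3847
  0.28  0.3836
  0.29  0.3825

σ√T = 0.42·√1 = 0.4200
d₁ = [ln(180/200) + (0.088 + 0.42²/2)·1] / 0.4200 = [-0.1054 + 0.1762] / 0.4200 = 0.1687 → 0.17
√T = √1 = 1.0000
φ(d₁) = φ(0.17) = 0.3932
vega = S·φ(d₁)·√T = 180·0.3932·1.0000 = 70.7760
(Vega is the same for a European call and put with the same parameters.)

70.78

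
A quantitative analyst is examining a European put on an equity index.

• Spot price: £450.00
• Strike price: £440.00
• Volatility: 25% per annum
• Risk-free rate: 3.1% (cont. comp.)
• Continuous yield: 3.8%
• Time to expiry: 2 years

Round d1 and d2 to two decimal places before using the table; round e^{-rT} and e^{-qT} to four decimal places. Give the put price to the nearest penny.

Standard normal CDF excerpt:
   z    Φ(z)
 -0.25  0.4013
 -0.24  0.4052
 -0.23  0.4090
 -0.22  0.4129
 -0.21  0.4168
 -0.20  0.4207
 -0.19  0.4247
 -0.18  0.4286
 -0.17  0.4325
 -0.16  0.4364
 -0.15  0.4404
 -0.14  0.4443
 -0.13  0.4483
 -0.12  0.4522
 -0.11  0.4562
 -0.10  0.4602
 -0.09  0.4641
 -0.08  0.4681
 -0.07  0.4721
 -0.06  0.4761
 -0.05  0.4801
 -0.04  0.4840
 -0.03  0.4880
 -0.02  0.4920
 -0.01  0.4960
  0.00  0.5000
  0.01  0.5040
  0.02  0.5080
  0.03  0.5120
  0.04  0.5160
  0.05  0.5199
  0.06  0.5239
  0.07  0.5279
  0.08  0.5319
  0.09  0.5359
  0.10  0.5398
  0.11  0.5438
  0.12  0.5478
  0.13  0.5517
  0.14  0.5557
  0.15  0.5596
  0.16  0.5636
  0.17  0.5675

£55.97

σ√T = 0.25·√2 = 0.3536
d₁ = [ln(450/440) + (0.031 − 0.038 + 0.25²/2)·2] / 0.3536 = [0.0225 + 0.0485] / 0.3536 = 0.2007 ⇒ 0.20
d₂ = d₁ − σ√T = 0.2007 − 0.3536 = -0.1528 ⇒ -0.15
exp(−qT) = exp(−0.038·2) = 0.9268;  exp(−rT) = exp(−0.031·2) = 0.9399
P = 440·0.9399·N(0.15) − 450·0.9268·N(-0.20) = 440·0.9399·0.5596 − 450·0.9268·0.4207 = 231.4259 − 175.4571 = 55.9688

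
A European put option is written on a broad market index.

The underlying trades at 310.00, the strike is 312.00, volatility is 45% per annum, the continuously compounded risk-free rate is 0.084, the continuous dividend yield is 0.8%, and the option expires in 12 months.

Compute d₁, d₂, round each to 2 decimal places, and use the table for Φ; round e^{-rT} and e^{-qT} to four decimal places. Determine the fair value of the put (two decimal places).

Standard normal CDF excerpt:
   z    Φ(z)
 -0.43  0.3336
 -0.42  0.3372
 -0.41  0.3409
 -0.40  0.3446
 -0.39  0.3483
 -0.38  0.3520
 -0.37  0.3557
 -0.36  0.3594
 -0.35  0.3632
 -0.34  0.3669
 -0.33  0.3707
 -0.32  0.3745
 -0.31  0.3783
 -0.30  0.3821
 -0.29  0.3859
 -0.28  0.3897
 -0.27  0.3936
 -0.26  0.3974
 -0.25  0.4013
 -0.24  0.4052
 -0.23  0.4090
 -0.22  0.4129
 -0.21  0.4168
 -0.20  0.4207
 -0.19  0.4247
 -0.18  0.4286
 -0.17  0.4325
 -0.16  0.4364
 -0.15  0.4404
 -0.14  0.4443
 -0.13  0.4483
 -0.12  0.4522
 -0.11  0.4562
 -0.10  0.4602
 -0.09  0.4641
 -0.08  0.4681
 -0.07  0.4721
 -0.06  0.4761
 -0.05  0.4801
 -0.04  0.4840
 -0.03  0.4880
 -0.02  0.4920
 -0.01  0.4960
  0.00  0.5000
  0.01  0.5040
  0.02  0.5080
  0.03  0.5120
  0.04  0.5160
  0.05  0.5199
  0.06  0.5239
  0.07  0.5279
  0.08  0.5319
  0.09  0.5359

43.18

σ√T = 0.45·√1 = 0.4500
d₁ = [ln(310/312) + (0.084 − 0.008 + ½·0.45²)·1] / (σ√T) = (-0.0064 + 0.1773) / 0.4500 = 0.3796 which rounds to 0.38
d₂ = 0.3796 − 0.4500 = -0.0704 which rounds to -0.07
exp(−qT) = exp(−0.008·1) = 0.9920;  exp(−rT) = exp(−0.084·1) = 0.9194
P = 312·0.9194·N(0.07) − 310·0.9920·N(-0.38) = 312·0.9194·0.5279 − 310·0.9920·0.3520 = 151.4296 − 108.2470 = 43.1826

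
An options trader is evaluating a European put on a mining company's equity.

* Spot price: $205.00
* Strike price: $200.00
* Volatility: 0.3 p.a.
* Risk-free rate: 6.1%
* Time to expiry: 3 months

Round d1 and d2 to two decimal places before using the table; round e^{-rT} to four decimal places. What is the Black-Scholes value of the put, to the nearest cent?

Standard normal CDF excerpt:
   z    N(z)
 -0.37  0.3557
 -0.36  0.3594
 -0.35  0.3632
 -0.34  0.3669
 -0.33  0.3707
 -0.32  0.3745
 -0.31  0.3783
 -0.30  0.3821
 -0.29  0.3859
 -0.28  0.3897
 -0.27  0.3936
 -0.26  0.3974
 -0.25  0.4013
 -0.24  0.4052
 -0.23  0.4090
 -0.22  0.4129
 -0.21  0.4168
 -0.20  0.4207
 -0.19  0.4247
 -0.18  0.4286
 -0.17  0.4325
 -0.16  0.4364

$8.44

σ√T = 0.3·√0.25 = 0.1500
d₁ = [ln(205/200) + (0.061 + 0.3²/2)·0.25] / 0.1500 = [0.0247 + 0.0265] / 0.1500 = 0.3413 ≈ 0.34
d₂ = d₁ − σ√T = 0.3413 − 0.1500 = 0.1913 ≈ 0.19
exp(−rT) = exp(−0.061·0.25) = 0.9849
P = 200·0.9849·N(-0.19) − 205·N(-0.34) = 200·0.9849·0.4247 − 205·0.3669 = 83.6574 − 75.2145 = 8.4429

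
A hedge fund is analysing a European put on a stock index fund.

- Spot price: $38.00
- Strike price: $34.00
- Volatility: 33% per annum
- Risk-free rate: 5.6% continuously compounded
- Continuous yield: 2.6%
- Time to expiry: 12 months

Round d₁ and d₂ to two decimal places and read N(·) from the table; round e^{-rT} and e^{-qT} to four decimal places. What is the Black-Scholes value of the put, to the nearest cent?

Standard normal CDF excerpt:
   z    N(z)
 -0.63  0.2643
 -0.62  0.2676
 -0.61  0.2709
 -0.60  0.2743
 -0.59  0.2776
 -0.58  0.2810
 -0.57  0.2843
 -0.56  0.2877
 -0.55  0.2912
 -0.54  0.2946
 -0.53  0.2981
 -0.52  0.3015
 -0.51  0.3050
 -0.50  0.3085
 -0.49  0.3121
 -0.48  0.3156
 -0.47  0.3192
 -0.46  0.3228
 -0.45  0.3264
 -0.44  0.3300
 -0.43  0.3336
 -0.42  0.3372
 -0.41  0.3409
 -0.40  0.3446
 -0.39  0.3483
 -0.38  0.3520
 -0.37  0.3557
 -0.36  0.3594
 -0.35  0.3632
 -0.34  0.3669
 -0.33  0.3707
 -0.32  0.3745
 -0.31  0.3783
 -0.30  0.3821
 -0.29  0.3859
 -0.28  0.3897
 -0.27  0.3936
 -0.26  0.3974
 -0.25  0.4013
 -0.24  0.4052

σ√T = 0.33·√1 = 0.3300
d₁ = [ln(38/34) + (0.056 − 0.026 + 0.33²/2)·1] / 0.3300 = [0.1112 + 0.0845] / 0.3300 = 0.5930 → 0.59
d₂ = d₁ − σ√T = 0.5930 − 0.3300 = 0.2630 → 0.26
exp(−qT) = exp(−0.026·1) = 0.9743;  exp(−rT) = exp(−0.056·1) = 0.9455
P = 34·0.9455·N(-0.26) − 38·0.9743·N(-0.59) = 34·0.9455·0.3974 − 38·0.9743·0.2776 = 12.7752 − 10.2777 = 2.4975

$2.50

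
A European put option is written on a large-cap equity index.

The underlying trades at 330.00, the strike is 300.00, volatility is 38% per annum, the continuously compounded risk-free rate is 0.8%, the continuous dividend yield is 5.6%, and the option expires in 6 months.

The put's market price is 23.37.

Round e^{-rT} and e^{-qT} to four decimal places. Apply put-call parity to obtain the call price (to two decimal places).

e^(−qT) = e^(−0.056·0.5) = 0.9724;  e^(−rT) = e^(−0.008·0.5) = 0.9960
Put-call parity: C − P = S·e^(−qT) − K·e^(−rT) = 330·0.9724 − 300·0.9960 = 320.8920 − 298.8000 = 22.0920
C = P + (C − P) = 23.37 + (22.0920) = 45.4620

45.46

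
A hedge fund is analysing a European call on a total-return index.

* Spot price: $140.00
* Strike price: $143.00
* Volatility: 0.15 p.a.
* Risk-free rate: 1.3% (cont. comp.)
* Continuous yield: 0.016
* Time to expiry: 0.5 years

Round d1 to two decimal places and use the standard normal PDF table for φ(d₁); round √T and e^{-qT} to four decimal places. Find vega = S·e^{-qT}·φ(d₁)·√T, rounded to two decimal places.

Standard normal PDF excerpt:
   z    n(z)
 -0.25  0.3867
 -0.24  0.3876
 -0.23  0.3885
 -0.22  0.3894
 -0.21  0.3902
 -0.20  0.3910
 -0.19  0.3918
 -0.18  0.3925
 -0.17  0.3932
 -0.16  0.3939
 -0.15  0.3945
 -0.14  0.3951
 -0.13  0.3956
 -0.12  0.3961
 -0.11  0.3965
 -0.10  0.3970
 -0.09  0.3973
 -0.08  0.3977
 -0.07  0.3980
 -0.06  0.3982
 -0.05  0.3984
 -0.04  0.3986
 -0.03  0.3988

38.68

σ√T = 0.15·√0.5 = 0.1061
d₁ = [ln(140/143) + (0.013 − 0.016 + 0.15²/2)·0.5] / 0.1061 = [-0.0212 + 0.0041] / 0.1061 = -0.1610 ≈ -0.16
√T = √0.5 = 0.7071
φ(d₁) = φ(-0.16) = 0.3939
e^(−qT) = e^(−0.016·0.5) = 0.9920
vega = S·e^(−qT)·φ(d₁)·√T = 140·0.9920·0.3939·0.7071 = 38.6818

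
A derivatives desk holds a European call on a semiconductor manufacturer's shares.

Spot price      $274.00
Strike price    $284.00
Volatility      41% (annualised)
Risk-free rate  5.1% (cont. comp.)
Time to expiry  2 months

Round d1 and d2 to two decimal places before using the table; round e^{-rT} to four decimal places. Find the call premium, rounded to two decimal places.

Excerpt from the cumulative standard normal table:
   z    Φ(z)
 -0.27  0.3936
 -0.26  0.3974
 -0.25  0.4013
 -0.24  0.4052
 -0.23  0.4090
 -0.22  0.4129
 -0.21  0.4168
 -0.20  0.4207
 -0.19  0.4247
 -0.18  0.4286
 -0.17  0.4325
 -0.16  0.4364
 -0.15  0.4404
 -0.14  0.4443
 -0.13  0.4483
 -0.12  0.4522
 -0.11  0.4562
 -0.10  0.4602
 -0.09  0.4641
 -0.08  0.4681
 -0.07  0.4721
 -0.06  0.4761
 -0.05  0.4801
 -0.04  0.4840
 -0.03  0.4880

$15.26

σ√T = 0.41 × 0.4082 = 0.1674
d₁ = [ln(274/284) + (0.051 + 0.41²/2)·0.1667] / 0.1674 = [-0.0358 + 0.0225] / 0.1674 = -0.0797 ≈ -0.08
d₂ = d₁ − σ√T = -0.0797 − 0.1674 = -0.2471 ≈ -0.25
exp(−rT) = exp(−0.051·0.1667) = 0.9915
C = 274·N(-0.08) − 284·0.9915·N(-0.25) = 274·0.4681 − 284·0.9915·0.4013 = 128.2594 − 113.0005 = 15.2589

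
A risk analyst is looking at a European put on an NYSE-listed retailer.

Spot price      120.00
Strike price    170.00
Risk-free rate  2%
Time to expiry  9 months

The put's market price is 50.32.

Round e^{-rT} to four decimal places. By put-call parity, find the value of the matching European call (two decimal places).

exp(−rT) = exp(−0.02·0.75) = 0.9851
Put-call parity: C − P = S − K·e^(−rT) = 120 − 170·0.9851 = 120 − 167.4670 = -47.4670
C = P + (C − P) = 50.32 + (-47.4670) = 2.8530

2.85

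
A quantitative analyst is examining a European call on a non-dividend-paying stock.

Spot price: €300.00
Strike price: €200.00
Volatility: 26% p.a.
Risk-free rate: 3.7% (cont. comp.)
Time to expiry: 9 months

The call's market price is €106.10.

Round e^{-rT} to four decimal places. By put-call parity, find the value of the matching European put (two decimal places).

€0.62

e^(−rT) = e^(−0.037·0.75) = 0.9726
Put-call parity: C − P = S − K·e^(−rT) = 300 − 200·0.9726 = 300 − 194.5200 = 105.4800
P = C − (C − P) = 106.10 − (105.4800) = 0.6200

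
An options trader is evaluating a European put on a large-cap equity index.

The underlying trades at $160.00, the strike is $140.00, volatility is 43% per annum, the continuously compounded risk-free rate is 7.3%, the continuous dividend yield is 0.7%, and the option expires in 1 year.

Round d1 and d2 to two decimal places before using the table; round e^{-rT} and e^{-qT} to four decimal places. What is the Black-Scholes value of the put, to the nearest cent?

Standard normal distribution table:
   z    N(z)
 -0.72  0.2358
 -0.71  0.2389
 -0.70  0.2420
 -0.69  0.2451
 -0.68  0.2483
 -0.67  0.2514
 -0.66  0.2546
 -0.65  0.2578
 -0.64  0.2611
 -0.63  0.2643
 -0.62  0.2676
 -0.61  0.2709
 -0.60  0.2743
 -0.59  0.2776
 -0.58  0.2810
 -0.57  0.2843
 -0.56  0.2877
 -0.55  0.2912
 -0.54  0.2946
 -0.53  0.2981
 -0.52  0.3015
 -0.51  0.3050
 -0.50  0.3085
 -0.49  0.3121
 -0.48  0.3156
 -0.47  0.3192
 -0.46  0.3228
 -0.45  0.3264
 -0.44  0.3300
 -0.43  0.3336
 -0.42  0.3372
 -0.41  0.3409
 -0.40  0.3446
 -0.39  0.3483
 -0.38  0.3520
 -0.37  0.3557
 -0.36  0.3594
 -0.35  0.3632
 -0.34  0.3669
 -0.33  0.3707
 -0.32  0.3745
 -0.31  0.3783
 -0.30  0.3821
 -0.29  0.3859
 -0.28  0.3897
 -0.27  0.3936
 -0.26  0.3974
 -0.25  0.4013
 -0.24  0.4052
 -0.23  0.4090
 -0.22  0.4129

σ√T = 0.43 × 1.0000 = 0.4300
d₁ = [ln(160/140) + (0.073 − 0.007 + 0.43²/2)·1] / 0.4300 = [0.1335 + 0.1584] / 0.4300 = 0.6790 ≈ 0.68
d₂ = d₁ − σ√T = 0.6790 − 0.4300 = 0.2490 ≈ 0.25
exp(−qT) = exp(−0.007·1) = 0.9930;  exp(−rT) = exp(−0.073·1) = 0.9296
N(−d₂) = N(-0.25) = 0.4013;  N(−d₁) = N(-0.68) = 0.2483
P = 140·0.9296·0.4013 − 160·0.9930·0.2483 = 52.2268 − 39.4499 = 12.7769

$12.78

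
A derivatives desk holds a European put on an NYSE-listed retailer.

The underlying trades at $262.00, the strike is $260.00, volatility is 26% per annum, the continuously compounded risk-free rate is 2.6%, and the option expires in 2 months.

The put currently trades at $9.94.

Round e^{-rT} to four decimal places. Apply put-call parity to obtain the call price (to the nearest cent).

e^(−rT) = e^(−0.026·0.1667) = 0.9957
Put-call parity: C − P = S − K·e^(−rT) = 262 − 260·0.9957 = 262 − 258.8820 = 3.1180
C = P + (C − P) = 9.94 + (3.1180) = 13.0580

$13.06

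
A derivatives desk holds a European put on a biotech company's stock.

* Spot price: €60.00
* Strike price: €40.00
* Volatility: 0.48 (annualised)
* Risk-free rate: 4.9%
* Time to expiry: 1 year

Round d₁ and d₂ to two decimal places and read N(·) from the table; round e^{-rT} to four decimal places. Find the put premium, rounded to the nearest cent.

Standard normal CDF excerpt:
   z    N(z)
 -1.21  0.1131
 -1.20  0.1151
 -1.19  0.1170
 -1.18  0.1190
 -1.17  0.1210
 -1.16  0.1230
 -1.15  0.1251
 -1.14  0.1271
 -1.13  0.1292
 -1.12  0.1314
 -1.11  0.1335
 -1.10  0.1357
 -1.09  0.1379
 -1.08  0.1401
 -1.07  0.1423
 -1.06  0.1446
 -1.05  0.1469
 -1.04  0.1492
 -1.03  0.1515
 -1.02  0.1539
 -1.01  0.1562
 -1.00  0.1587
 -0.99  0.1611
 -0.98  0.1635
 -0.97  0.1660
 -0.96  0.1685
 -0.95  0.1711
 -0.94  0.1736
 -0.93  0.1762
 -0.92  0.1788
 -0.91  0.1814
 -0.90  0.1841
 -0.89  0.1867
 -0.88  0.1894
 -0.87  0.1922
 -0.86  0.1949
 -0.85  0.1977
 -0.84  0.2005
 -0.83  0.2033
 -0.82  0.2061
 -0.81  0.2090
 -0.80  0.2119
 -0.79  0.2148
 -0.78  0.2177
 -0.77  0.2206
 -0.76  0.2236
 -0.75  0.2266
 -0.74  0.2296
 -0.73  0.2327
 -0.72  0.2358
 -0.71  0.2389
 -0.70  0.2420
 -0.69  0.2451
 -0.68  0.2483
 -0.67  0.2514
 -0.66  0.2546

σ√T = 0.48·√1 = 0.4800
ln(S/K) + (r + σ²/2)T = ln(60/40) + (0.049 + 0.48²/2)·1 = 0.4055 + 0.1642 = 0.5697
d₁ = 0.5697 / 0.4800 = 1.1868 → 1.19
d₂ = d₁ − σ√T = 1.1868 − 0.4800 = 0.7068 → 0.71
exp(−rT) = exp(−0.049·1) = 0.9522
P = 40·0.9522·N(-0.71) − 60·N(-1.19) = 40·0.9522·0.2389 − 60·0.1170 = 9.0992 − 7.0200 = 2.0792

€2.08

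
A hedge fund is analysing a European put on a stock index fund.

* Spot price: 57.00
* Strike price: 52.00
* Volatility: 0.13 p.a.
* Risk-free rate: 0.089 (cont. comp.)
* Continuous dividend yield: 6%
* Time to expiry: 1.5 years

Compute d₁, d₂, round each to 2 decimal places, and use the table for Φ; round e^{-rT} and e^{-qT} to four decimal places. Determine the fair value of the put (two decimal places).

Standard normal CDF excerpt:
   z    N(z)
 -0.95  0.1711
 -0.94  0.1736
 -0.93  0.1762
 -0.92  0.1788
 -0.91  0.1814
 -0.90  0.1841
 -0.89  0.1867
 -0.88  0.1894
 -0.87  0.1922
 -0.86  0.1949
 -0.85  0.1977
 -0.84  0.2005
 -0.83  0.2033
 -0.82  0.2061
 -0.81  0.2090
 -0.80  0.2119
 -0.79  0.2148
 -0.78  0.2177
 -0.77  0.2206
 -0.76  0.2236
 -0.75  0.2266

σ√T = 0.13 × 1.2247 = 0.1592
d₁ = [ln(57/52) + (0.089 − 0.06 + ½·0.13²)·1.5] / (σ√T) = (0.0918 + 0.0562) / 0.1592 = 0.9294 ⇒ 0.93
d₂ = 0.9294 − 0.1592 = 0.7702 ⇒ 0.77
exp(−qT) = exp(−0.06·1.5) = 0.9139;  exp(−rT) = exp(−0.089·1.5) = 0.8750
N(−d₂) = N(-0.77) = 0.2206;  N(−d₁) = N(-0.93) = 0.1762
P = 52·0.8750·0.2206 − 57·0.9139·0.1762 = 10.0373 − 9.1787 = 0.8586

0.86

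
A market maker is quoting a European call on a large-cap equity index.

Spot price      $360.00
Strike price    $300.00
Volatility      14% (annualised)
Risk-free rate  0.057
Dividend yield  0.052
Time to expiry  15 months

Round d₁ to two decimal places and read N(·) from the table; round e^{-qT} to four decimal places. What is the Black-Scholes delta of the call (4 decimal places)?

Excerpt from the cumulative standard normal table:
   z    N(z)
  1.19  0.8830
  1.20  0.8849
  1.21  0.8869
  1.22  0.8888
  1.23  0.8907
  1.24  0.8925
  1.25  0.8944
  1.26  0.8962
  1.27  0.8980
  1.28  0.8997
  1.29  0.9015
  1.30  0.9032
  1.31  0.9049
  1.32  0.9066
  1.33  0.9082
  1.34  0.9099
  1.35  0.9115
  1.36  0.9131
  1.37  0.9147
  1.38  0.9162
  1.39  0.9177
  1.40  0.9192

0.8431

σ√T = 0.14 × 1.1180 = 0.1565
d₁ = [ln(360/300) + (0.057 − 0.052 + 0.14²/2)·1.25] / 0.1565 = [0.1823 + 0.0185] / 0.1565 = 1.2830 which rounds to 1.28
N(d₁) = N(1.28) = 0.8997
Δ_call = exp(−qT)·N(d₁) = 0.9371·0.8997 = 0.8431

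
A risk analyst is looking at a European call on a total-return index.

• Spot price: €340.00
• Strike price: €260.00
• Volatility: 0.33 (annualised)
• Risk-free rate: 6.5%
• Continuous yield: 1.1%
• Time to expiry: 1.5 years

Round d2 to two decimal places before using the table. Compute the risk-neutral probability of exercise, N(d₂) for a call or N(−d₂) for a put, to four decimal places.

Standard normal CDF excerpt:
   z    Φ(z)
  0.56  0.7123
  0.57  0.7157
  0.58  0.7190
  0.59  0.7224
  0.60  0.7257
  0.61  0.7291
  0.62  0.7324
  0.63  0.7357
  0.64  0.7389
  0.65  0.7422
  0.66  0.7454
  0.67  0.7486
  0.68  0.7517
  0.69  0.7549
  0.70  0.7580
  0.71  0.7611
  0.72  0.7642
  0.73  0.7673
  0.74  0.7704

σ√T = 0.33·√1.5 = 0.4042
d₁ = [ln(340/260) + (0.065 − 0.011 + 0.33²/2)·1.5] / 0.4042 = [0.2683 + 0.1627] / 0.4042 = 1.0662 → 1.07
d₂ = d₁ − σ√T = 1.0662 − 0.4042 = 0.6621 → 0.66
Risk-neutral Pr[S_T > K] = N(d₂) = N(0.66) = 0.7454

0.7454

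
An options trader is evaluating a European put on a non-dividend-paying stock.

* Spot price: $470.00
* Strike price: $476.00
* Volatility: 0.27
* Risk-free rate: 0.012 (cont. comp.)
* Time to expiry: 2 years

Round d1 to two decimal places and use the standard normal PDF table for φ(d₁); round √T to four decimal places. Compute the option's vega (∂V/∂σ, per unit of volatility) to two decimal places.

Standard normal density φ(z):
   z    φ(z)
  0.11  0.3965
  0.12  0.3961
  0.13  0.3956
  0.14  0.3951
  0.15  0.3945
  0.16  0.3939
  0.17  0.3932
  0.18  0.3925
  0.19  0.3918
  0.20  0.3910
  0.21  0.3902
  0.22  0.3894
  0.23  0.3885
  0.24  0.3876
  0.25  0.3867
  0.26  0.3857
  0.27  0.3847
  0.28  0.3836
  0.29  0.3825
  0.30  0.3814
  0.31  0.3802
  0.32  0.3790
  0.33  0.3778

258.82

T = 2;  σ√T = 0.3818
d₁ = [ln(470/476) + (0.012 + ½·0.27²)·2] / (σ√T) = (-0.0127 + 0.0969) / 0.3818 = 0.2206 ⇒ 0.22
√T = √2 = 1.4142
φ(d₁) = φ(0.22) = 0.3894
vega = S·φ(d₁)·√T = 470·0.3894·1.4142 = 258.8241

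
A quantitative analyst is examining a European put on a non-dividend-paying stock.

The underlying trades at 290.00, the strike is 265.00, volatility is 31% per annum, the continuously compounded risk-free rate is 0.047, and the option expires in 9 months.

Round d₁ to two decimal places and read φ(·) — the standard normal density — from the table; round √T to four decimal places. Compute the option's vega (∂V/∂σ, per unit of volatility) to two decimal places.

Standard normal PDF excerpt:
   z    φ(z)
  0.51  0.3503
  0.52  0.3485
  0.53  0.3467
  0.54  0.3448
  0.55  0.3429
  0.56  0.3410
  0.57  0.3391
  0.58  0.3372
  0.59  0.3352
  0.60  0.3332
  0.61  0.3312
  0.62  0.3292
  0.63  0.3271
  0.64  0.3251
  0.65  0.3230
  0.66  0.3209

T = 0.75;  σ√T = 0.2685
d₁ = [ln(290/265) + (0.047 + 0.31²/2)·0.75] / 0.2685 = [0.0902 + 0.0713] / 0.2685 = 0.6013 which rounds to 0.60
√T = √0.75 = 0.8660
φ(d₁) = φ(0.60) = 0.3332
vega = S·φ(d₁)·√T = 290·0.3332·0.8660 = 83.6798

83.68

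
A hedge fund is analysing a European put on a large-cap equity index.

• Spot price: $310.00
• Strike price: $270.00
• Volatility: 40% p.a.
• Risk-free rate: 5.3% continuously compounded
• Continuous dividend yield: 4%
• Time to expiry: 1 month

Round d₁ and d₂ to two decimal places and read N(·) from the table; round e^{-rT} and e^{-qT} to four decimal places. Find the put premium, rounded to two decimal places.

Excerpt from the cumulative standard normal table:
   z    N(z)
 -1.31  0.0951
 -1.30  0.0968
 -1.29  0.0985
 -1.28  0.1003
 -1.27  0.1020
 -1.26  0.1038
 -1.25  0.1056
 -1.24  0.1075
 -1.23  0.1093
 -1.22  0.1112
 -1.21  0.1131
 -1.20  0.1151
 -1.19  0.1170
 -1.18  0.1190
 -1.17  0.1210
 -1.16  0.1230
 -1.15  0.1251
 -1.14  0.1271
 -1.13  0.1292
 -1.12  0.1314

T = 0.08333;  σ√T = 0.1155
d₁ = [ln(310/270) + (0.053 − 0.04 + ½·0.4²)·0.08333] / (σ√T) = (0.1382 + 0.0078) / 0.1155 = 1.2635 ⇒ 1.26
d₂ = 1.2635 − 0.1155 = 1.1481 ⇒ 1.15
e^(−qT) = e^(−0.04·0.08333) = 0.9967;  e^(−rT) = e^(−0.053·0.08333) = 0.9956
P = 270·0.9956·N(-1.15) − 310·0.9967·N(-1.26) = 270·0.9956·0.1251 − 310·0.9967·0.1038 = 33.6284 − 32.0718 = 1.5566

$1.56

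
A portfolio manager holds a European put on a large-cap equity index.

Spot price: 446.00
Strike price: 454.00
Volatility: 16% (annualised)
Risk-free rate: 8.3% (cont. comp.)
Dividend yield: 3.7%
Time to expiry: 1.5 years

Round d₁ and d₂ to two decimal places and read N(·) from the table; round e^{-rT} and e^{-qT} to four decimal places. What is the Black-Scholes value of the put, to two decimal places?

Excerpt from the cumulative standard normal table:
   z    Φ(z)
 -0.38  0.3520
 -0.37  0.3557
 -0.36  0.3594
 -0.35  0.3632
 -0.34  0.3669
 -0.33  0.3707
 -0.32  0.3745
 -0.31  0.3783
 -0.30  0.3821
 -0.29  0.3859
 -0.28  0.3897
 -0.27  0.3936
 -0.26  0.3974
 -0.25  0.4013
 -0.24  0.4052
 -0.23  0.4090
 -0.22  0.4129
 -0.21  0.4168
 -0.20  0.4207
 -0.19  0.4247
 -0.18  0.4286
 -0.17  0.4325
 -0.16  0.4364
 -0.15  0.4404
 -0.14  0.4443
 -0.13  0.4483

23.29

T = 1.5;  σ√T = 0.1960
d₁ = [ln(446/454) + (0.083 − 0.037 + 0.16²/2)·1.5] / 0.1960 = [-0.0178 + 0.0882] / 0.1960 = 0.3594 ⇒ 0.36
d₂ = d₁ − σ√T = 0.3594 − 0.1960 = 0.1634 ⇒ 0.16
e^(−qT) = e^(−0.037·1.5) = 0.9460;  e^(−rT) = e^(−0.083·1.5) = 0.8829
N(−d₂) = N(-0.16) = 0.4364;  N(−d₁) = N(-0.36) = 0.3594
P = 454·0.8829·0.4364 − 446·0.9460·0.3594 = 174.9251 − 151.6366 = 23.2885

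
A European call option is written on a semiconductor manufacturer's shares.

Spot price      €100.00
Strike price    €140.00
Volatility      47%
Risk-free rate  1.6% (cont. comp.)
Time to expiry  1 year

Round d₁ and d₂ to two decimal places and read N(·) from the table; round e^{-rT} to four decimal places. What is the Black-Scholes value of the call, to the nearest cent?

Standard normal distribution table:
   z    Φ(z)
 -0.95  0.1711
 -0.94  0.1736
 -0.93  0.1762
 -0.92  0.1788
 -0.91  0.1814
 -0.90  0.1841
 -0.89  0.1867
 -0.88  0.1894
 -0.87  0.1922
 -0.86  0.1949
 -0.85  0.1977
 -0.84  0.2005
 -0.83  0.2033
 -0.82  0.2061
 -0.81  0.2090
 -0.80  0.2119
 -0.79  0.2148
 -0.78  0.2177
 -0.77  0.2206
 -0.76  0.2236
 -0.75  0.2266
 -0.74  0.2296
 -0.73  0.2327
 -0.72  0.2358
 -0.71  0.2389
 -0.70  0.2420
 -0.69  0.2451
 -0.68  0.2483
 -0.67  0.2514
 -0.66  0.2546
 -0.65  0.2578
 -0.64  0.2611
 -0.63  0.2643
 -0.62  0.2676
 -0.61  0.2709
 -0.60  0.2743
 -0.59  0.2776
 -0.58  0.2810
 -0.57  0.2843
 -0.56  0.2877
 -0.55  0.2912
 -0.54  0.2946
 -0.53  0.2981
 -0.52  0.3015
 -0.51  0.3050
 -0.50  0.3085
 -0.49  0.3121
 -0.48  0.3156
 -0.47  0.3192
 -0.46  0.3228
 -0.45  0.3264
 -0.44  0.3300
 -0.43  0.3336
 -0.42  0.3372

σ√T = 0.47·√1 = 0.4700
d₁ = [ln(100/140) + (0.016 + ½·0.47²)·1] / (σ√T) = (-0.3365 + 0.1265) / 0.4700 = -0.4469 ⇒ -0.45
d₂ = -0.4469 − 0.4700 = -0.9169 ⇒ -0.92
e^(−rT) = e^(−0.016·1) = 0.9841
C = 100·N(-0.45) − 140·0.9841·N(-0.92) = 100·0.3264 − 140·0.9841·0.1788 = 32.6400 − 24.6340 = 8.0060

€8.01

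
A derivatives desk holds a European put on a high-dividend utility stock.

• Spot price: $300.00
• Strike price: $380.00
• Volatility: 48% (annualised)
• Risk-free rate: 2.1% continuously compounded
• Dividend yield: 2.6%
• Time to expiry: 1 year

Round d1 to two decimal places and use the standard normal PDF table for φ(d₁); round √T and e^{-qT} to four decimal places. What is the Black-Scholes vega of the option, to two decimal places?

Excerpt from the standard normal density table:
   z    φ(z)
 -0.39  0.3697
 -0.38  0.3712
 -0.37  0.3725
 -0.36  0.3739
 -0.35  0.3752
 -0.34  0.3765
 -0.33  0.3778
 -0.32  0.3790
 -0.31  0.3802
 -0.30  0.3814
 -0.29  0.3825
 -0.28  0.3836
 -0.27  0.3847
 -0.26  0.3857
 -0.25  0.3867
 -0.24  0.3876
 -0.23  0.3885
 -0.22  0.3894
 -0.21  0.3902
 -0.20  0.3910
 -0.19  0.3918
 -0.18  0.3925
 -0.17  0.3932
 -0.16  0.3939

σ√T = 0.48 × 1.0000 = 0.4800
d₁ = [ln(300/380) + (0.021 − 0.026 + 0.48²/2)·1] / 0.4800 = [-0.2364 + 0.1102] / 0.4800 = -0.2629 ⇒ -0.26
√T = √1 = 1.0000
φ(d₁) = φ(-0.26) = 0.3857
exp(−qT) = exp(−0.026·1) = 0.9743
vega = S·exp(−qT)·φ(d₁)·√T = 300·0.9743·0.3857·1.0000 = 112.7363

112.74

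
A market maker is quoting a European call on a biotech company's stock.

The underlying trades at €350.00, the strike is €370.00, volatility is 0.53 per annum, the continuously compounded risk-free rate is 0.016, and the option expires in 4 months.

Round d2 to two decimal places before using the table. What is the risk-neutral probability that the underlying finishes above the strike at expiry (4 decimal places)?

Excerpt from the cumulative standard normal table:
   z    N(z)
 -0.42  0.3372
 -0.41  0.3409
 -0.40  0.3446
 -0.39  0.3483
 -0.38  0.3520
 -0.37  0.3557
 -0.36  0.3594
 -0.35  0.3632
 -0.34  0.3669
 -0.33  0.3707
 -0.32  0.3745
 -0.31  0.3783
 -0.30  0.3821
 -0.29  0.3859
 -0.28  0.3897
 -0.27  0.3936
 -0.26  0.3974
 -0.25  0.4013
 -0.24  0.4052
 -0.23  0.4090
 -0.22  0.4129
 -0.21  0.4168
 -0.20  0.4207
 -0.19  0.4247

σ√T = 0.53 × 0.5774 = 0.3060
ln(S/K) + (r + σ²/2)T = ln(350/370) + (0.016 + 0.53²/2)·0.3333 = -0.0556 + 0.0522 = -0.0034
d₁ = -0.0034 / 0.3060 = -0.0112 → -0.01
d₂ = d₁ − σ√T = -0.0112 − 0.3060 = -0.3172 → -0.32
Pr(exercise) under Q = N(d₂) = 0.3745

0.3745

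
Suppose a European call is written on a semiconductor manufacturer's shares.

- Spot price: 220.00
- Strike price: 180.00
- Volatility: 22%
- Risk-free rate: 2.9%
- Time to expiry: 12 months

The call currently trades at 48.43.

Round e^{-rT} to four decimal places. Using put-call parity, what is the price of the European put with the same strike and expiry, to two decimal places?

3.28

exp(−rT) = exp(−0.029·1) = 0.9714
Put-call parity: C − P = S − K·e^(−rT) = 220 − 180·0.9714 = 220 − 174.8520 = 45.1480
P = C − (C − P) = 48.43 − (45.1480) = 3.2820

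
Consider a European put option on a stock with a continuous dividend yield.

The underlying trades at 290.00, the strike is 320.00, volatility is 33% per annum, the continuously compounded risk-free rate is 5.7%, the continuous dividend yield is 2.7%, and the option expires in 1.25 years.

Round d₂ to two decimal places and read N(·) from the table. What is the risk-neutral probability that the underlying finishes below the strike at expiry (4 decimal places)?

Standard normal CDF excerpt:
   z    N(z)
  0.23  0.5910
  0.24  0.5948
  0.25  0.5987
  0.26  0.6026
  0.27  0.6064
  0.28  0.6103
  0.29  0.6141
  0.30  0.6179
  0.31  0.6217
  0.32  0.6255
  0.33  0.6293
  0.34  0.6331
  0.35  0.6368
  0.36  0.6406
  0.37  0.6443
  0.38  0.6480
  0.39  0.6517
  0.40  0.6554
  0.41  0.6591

σ√T = 0.33 × 1.1180 = 0.3690
d₁ = [ln(290/320) + (0.057 − 0.027 + ½·0.33²)·1.25] / (σ√T) = (-0.0984 + 0.1056) / 0.3690 = 0.0193 ⇒ 0.02
d₂ = 0.0193 − 0.3690 = -0.3496 ⇒ -0.35
Pr(exercise) under Q = N(−d₂) = N(0.35) = 0.6368

0.6368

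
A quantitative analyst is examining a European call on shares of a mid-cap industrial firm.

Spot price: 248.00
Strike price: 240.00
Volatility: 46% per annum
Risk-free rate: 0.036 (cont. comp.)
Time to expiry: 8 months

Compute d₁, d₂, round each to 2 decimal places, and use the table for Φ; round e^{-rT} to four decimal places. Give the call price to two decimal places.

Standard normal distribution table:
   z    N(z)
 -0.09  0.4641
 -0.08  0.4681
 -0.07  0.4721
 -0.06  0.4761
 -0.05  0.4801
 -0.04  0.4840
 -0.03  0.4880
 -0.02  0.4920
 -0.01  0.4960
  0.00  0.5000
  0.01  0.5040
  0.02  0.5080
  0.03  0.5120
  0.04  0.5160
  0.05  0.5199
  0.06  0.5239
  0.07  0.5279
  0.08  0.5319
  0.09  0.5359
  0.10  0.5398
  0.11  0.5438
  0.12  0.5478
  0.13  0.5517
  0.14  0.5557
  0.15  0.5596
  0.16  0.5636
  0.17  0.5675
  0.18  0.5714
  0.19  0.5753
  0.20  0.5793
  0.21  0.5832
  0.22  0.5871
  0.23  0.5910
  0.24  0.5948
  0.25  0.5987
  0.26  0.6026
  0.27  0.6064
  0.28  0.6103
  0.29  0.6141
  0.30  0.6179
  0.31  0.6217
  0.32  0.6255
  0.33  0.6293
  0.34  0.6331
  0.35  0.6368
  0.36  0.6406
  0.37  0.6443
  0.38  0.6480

T = 0.6667;  σ√T = 0.3756
ln(S/K) + (r + σ²/2)T = ln(248/240) + (0.036 + 0.46²/2)·0.6667 = 0.0328 + 0.0945 = 0.1273
d₁ = 0.1273 / 0.3756 = 0.3390 ⇒ 0.34
d₂ = d₁ − σ√T = 0.3390 − 0.3756 = -0.0366 ⇒ -0.04
e^(−rT) = e^(−0.036·0.6667) = 0.9763
N(d₁) = N(0.34) = 0.6331;  N(d₂) = N(-0.04) = 0.4840
C = 248·0.6331 − 240·0.9763·0.4840 = 157.0088 − 113.4070 = 43.6018

43.60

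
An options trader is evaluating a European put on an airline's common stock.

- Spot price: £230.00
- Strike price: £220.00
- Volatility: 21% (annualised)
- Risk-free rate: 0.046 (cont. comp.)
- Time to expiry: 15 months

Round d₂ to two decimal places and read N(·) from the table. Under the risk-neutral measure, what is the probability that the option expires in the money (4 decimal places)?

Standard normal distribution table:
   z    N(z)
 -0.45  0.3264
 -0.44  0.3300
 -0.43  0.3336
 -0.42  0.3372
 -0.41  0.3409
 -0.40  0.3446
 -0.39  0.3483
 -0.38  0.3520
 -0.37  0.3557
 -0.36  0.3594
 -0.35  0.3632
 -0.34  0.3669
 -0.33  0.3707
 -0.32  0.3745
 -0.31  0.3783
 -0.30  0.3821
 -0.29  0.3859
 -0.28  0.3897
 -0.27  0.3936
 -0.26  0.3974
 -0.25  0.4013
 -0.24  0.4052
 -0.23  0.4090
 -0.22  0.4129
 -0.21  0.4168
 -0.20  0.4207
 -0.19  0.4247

0.3745

σ√T = 0.21·√1.25 = 0.2348
d₁ = [ln(230/220) + (0.046 + ½·0.21²)·1.25] / (σ√T) = (0.0445 + 0.0851) / 0.2348 = 0.5516 which rounds to 0.55
d₂ = 0.5516 − 0.2348 = 0.3168 which rounds to 0.32
Risk-neutral Pr[S_T < K] = N(−d₂) = N(-0.32) = 0.3745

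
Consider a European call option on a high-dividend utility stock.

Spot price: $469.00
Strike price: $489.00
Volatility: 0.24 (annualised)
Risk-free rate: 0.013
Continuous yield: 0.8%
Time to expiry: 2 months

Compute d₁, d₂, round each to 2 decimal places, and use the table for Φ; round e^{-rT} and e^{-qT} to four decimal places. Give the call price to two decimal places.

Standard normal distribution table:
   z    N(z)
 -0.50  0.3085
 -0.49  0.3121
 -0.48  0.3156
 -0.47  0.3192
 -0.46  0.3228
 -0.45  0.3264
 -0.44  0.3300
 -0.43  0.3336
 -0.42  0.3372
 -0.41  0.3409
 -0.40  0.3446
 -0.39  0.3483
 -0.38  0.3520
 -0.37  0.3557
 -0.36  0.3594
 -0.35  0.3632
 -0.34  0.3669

$10.86

σ√T = 0.24·√0.1667 = 0.0980
d₁ = [ln(469/489) + (0.013 − 0.008 + 0.24²/2)·0.1667] / 0.0980 = [-0.0418 + 0.0056] / 0.0980 = -0.3687 which rounds to -0.37
d₂ = d₁ − σ√T = -0.3687 − 0.0980 = -0.4667 which rounds to -0.47
e^(−qT) = e^(−0.008·0.1667) = 0.9987;  e^(−rT) = e^(−0.013·0.1667) = 0.9978
N(d₁) = N(-0.37) = 0.3557;  N(d₂) = N(-0.47) = 0.3192
C = 469·0.9987·0.3557 − 489·0.9978·0.3192 = 166.6064 − 155.7454 = 10.8610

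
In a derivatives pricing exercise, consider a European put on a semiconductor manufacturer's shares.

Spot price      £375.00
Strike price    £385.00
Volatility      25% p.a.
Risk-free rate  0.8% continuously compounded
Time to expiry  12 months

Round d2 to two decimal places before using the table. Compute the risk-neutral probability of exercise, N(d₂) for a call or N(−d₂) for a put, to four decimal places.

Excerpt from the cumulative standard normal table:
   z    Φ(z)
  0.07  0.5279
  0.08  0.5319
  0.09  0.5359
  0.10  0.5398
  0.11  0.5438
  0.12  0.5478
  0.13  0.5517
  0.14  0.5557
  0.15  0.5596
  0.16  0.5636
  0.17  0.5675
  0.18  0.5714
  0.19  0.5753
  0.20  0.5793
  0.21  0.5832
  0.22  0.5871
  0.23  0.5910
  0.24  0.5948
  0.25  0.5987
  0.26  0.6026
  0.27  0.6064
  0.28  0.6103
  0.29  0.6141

T = 1;  σ√T = 0.2500
d₁ = [ln(375/385) + (0.008 + 0.25²/2)·1] / 0.2500 = [-0.0263 + 0.0393] / 0.2500 = 0.0517 ⇒ 0.05
d₂ = d₁ − σ√T = 0.0517 − 0.2500 = -0.1983 ⇒ -0.20
Pr(exercise) under Q = N(−d₂) = N(0.20) = 0.5793

0.5793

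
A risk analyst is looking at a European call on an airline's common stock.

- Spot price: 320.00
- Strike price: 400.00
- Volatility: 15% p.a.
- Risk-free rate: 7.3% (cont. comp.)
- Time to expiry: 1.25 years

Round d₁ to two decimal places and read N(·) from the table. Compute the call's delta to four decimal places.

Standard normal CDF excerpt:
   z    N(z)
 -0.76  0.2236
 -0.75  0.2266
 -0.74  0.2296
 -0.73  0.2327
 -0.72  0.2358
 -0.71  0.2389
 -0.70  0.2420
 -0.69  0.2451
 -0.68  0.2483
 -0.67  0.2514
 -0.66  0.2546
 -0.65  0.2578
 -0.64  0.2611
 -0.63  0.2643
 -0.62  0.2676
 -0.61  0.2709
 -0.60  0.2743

T = 1.25;  σ√T = 0.1677
d₁ = [ln(320/400) + (0.073 + ½·0.15²)·1.25] / (σ√T) = (-0.2231 + 0.1053) / 0.1677 = -0.7026 ≈ -0.70
N(d₁) = N(-0.70) = 0.2420
Δ_call = N(d₁) = 0.2420

0.2420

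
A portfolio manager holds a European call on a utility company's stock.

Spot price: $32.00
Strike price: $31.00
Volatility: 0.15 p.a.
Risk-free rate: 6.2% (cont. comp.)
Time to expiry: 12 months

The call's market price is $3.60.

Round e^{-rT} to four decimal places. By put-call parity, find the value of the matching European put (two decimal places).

$0.74

exp(−rT) = exp(−0.062·1) = 0.9399
Put-call parity: C − P = S − K·e^(−rT) = 32 − 31·0.9399 = 32 − 29.1369 = 2.8631
P = C − (C − P) = 3.60 − (2.8631) = 0.7369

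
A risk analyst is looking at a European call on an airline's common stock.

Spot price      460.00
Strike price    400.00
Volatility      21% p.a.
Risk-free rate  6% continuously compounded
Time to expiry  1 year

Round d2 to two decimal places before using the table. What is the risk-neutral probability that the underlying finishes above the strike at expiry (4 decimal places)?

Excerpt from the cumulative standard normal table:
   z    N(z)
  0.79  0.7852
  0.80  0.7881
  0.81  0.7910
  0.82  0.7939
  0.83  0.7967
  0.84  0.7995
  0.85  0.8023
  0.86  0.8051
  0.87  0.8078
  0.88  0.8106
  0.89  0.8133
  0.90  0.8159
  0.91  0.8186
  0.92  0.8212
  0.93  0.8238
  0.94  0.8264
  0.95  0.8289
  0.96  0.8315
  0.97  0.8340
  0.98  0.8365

0.8023

σ√T = 0.21 × 1.0000 = 0.2100
d₁ = [ln(460/400) + (0.06 + 0.21²/2)·1] / 0.2100 = [0.1398 + 0.0820] / 0.2100 = 1.0562 → 1.06
d₂ = d₁ − σ√T = 1.0562 − 0.2100 = 0.8462 → 0.85
Pr(exercise) under Q = N(d₂) = 0.8023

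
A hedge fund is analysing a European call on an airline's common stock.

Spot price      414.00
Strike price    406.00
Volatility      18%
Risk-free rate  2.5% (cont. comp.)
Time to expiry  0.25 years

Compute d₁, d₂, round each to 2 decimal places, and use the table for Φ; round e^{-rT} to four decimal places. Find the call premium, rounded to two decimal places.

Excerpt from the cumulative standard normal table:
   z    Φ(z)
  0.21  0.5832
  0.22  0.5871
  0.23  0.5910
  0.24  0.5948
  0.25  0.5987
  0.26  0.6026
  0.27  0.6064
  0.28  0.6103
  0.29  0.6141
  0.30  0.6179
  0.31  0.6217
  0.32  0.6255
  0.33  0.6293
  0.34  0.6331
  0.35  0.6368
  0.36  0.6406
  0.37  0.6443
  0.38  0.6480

20.54

σ√T = 0.18 × 0.5000 = 0.0900
d₁ = [ln(414/406) + (0.025 + ½·0.18²)·0.25] / (σ√T) = (0.0195 + 0.0103) / 0.0900 = 0.3313 which rounds to 0.33
d₂ = 0.3313 − 0.0900 = 0.2413 which rounds to 0.24
e^(−rT) = e^(−0.025·0.25) = 0.9938
N(d₁) = N(0.33) = 0.6293;  N(d₂) = N(0.24) = 0.5948
C = 414·0.6293 − 406·0.9938·0.5948 = 260.5302 − 239.9916 = 20.5386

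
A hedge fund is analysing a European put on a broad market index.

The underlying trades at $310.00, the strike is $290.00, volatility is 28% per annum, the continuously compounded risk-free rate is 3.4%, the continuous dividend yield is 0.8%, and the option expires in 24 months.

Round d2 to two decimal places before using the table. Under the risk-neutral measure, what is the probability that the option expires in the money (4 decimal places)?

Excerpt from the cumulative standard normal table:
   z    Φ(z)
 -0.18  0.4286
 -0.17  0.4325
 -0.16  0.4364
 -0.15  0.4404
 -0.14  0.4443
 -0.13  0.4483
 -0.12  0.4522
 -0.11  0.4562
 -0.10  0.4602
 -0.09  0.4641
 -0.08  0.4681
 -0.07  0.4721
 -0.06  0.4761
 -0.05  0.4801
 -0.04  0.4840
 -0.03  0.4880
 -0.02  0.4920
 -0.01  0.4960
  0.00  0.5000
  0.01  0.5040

0.4602

σ√T = 0.28 × 1.4142 = 0.3960
d₁ = [ln(310/290) + (0.034 − 0.008 + ½·0.28²)·2] / (σ√T) = (0.0667 + 0.1304) / 0.3960 = 0.4977 which rounds to 0.50
d₂ = 0.4977 − 0.3960 = 0.1018 which rounds to 0.10
Pr(exercise) under Q = N(−d₂) = N(-0.10) = 0.4602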